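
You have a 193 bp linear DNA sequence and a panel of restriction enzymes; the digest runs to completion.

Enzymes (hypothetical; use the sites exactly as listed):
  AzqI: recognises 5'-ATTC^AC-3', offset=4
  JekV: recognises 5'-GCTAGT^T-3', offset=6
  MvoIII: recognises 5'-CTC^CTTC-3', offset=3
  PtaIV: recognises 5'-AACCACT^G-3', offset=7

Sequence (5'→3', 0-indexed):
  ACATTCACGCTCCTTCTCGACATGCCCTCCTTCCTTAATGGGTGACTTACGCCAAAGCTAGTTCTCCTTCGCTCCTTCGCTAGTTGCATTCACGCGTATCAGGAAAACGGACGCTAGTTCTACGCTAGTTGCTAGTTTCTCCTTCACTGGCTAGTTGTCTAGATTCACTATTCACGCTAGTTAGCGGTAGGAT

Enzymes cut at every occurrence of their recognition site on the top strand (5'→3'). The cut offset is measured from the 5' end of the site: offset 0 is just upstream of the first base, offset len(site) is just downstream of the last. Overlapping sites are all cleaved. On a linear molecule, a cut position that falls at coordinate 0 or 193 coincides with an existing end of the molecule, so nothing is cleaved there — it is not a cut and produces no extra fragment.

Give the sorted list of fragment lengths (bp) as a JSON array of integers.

[4,5,6,6,7,7,7,8,8,10,11,11,12,14,17,27,33]

Per-enzyme occurrences:
  AzqI (ATTCAC, off=4): starts [2, 87, 162, 169] → cuts [6, 91, 166, 173]
  JekV (GCTAGTT, off=6): starts [56, 78, 112, 123, 130, 149, 175] → cuts [62, 84, 118, 129, 136, 155, 181]
  MvoIII (CTCCTTC, off=3): starts [9, 26, 63, 71, 138] → cuts [12, 29, 66, 74, 141]
  PtaIV (AACCACTG, off=7): no sites

All cut coordinates (distinct, sorted): [6, 12, 29, 62, 66, 74, 84, 91, 118, 129, 136, 141, 155, 166, 173, 181]

Fragments:
  [0,6): 6 bp
  [6,12): 6 bp
  [12,29): 17 bp
  [29,62): 33 bp
  [62,66): 4 bp
  [66,74): 8 bp
  [74,84): 10 bp
  [84,91): 7 bp
  [91,118): 27 bp
  [118,129): 11 bp
  [129,136): 7 bp
  [136,141): 5 bp
  [141,155): 14 bp
  [155,166): 11 bp
  [166,173): 7 bp
  [173,181): 8 bp
  [181,193): 12 bp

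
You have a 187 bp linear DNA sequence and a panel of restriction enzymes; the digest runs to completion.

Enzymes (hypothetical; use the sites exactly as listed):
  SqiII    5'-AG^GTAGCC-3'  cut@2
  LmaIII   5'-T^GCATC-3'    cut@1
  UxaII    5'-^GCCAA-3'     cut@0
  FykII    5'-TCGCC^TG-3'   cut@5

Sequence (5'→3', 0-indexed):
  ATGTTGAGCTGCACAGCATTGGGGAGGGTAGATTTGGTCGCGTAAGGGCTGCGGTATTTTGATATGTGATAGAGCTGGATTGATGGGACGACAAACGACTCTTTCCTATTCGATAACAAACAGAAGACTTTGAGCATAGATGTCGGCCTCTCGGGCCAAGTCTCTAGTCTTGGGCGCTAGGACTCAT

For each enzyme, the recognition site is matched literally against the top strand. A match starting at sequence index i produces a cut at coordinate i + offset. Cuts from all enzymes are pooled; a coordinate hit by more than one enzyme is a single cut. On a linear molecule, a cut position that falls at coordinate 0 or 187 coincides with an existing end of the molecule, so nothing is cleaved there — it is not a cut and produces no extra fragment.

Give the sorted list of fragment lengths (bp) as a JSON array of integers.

Per-enzyme occurrences:
  SqiII (AGGTAGCC, off=2): no sites
  LmaIII (TGCATC, off=1): no sites
  UxaII GCCAA/0: at [154] ⇒ [154]
  FykII (TCGCCTG, off=5): no sites

All cut coordinates (distinct, sorted): [154]

Fragments:
  [0,154): 154 bp
  [154,187): 33 bp

[33,154]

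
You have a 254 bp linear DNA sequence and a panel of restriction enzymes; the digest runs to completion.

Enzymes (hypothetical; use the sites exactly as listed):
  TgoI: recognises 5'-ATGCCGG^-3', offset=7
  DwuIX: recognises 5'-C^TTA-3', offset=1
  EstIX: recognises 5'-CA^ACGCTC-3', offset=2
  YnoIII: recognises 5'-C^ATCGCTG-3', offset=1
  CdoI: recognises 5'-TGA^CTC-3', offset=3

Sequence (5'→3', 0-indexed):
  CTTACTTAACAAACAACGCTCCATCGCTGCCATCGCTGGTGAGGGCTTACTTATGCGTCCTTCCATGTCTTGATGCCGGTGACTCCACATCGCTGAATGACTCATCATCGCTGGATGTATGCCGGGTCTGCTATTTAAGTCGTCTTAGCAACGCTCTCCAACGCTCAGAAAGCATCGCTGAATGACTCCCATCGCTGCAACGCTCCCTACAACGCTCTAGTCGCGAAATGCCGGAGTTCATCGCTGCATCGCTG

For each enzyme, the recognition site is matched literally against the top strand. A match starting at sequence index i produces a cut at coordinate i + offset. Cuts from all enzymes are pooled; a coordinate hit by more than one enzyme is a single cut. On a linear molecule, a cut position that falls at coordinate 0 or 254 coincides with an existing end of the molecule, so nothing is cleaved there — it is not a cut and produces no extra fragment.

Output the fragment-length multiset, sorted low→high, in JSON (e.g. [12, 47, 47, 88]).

[1,3,4,4,5,5,6,6,6,7,7,8,9,9,10,10,12,12,12,13,15,19,19,23,29]

Scan for sites:
  TgoI ATGCCGG/7: at [72, 118, 227] ⇒ [79, 125, 234]
  DwuIX CTTA/1: at [0, 4, 45, 49, 143] ⇒ [1, 5, 46, 50, 144]
  EstIX CAACGCTC/2: at [13, 148, 158, 197, 209] ⇒ [15, 150, 160, 199, 211]
  YnoIII CATCGCTG/1: at [21, 30, 87, 105, 172, 189, 238, 246] ⇒ [22, 31, 88, 106, 173, 190, 239, 247]
  CdoI TGACTC/3: at [79, 97, 182] ⇒ [82, 100, 185]

All cut coordinates (distinct, sorted): [1, 5, 15, 22, 31, 46, 50, 79, 82, 88, 100, 106, 125, 144, 150, 160, 173, 185, 190, 199, 211, 234, 239, 247]

Fragment lengths:
  [0,1): 1 bp
  [1,5): 4 bp
  [5,15): 10 bp
  [15,22): 7 bp
  [22,31): 9 bp
  [31,46): 15 bp
  [46,50): 4 bp
  [50,79): 29 bp
  [79,82): 3 bp
  [82,88): 6 bp
  [88,100): 12 bp
  [100,106): 6 bp
  [106,125): 19 bp
  [125,144): 19 bp
  [144,150): 6 bp
  [150,160): 10 bp
  [160,173): 13 bp
  [173,185): 12 bp
  [185,190): 5 bp
  [190,199): 9 bp
  [199,211): 12 bp
  [211,234): 23 bp
  [234,239): 5 bp
  [239,247): 8 bp
  [247,254): 7 bp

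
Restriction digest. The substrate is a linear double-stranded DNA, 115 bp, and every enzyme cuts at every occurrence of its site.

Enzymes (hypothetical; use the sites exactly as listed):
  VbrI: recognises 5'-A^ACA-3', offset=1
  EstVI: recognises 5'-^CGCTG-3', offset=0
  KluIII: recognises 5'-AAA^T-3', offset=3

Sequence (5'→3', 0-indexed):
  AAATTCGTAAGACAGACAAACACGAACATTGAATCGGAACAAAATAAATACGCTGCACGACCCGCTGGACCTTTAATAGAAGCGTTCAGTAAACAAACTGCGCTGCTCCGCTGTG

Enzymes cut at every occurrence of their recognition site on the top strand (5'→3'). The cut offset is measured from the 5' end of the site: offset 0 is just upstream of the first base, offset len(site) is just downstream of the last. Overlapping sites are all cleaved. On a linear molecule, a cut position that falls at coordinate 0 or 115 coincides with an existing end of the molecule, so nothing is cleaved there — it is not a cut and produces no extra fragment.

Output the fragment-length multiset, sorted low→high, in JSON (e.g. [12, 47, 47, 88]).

[2,3,4,6,6,7,8,8,12,13,16,30]

Per-enzyme occurrences:
  VbrI (AACA, off=1): starts [18, 24, 37, 91] → cuts [19, 25, 38, 92]
  EstVI (CGCTG, off=0): starts [50, 62, 100, 108] → cuts [50, 62, 100, 108]
  KluIII (AAAT, off=3): starts [0, 41, 45] → cuts [3, 44, 48]

Pooled cuts: [3, 19, 25, 38, 44, 48, 50, 62, 92, 100, 108]

Fragments:
  [0,3): 3 bp
  [3,19): 16 bp
  [19,25): 6 bp
  [25,38): 13 bp
  [38,44): 6 bp
  [44,48): 4 bp
  [48,50): 2 bp
  [50,62): 12 bp
  [62,92): 30 bp
  [92,100): 8 bp
  [100,108): 8 bp
  [108,115): 7 bp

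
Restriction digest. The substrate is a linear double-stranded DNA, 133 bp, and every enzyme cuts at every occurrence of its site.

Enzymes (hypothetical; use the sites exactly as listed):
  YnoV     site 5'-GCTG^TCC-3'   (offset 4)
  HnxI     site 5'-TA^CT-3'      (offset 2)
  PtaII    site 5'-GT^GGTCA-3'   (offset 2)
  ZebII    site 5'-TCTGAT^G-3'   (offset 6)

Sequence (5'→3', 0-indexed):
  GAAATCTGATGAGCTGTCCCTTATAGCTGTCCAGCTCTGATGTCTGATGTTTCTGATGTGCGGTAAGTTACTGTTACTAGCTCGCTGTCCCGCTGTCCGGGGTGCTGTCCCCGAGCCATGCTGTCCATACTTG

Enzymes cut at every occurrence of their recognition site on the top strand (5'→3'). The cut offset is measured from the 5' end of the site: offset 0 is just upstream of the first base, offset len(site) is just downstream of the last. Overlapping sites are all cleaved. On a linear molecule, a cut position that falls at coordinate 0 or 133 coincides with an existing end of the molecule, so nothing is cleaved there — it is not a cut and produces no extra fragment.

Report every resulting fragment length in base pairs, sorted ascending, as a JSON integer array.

Scan for sites:
  YnoV (GCTGTCC, off=4): starts [12, 25, 83, 91, 103, 119] → cuts [16, 29, 87, 95, 107, 123]
  HnxI (TACT, off=2): starts [68, 74, 127] → cuts [70, 76, 129]
  PtaII (GTGGTCA, off=2): no sites
  ZebII (TCTGATG, off=6): starts [4, 35, 42, 51] → cuts [10, 41, 48, 57]

All cut coordinates (distinct, sorted): [10, 16, 29, 41, 48, 57, 70, 76, 87, 95, 107, 123, 129]

Fragments:
  [0,10): 10 bp
  [10,16): 6 bp
  [16,29): 13 bp
  [29,41): 12 bp
  [41,48): 7 bp
  [48,57): 9 bp
  [57,70): 13 bp
  [70,76): 6 bp
  [76,87): 11 bp
  [87,95): 8 bp
  [95,107): 12 bp
  [107,123): 16 bp
  [123,129): 6 bp
  [129,133): 4 bp

[4,6,6,6,7,8,9,10,11,12,12,13,13,16]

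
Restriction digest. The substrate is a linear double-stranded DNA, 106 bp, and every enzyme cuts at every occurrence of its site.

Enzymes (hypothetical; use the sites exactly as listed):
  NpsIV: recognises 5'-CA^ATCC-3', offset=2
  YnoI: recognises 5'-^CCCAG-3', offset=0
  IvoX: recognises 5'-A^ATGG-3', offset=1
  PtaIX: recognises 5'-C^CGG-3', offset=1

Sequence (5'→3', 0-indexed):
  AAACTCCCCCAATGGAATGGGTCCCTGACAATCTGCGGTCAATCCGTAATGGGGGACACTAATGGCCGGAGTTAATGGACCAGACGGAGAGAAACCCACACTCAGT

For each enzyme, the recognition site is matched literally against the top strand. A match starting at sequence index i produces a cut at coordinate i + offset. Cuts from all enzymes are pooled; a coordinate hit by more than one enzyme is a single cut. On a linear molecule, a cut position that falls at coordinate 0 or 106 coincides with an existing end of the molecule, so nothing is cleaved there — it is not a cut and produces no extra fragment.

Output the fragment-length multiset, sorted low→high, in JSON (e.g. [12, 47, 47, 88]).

[5,5,7,8,11,13,25,32]

Scan for sites:
  NpsIV CAATCC/2: at [39] ⇒ [41]
  YnoI (CCCAG, off=0): no sites
  IvoX AATGG/1: at [10, 15, 47, 60, 73] ⇒ [11, 16, 48, 61, 74]
  PtaIX CCGG/1: at [65] ⇒ [66]

Pooled cuts: [11, 16, 41, 48, 61, 66, 74]

Fragment lengths:
  [0,11): 11 bp
  [11,16): 5 bp
  [16,41): 25 bp
  [41,48): 7 bp
  [48,61): 13 bp
  [61,66): 5 bp
  [66,74): 8 bp
  [74,106): 32 bp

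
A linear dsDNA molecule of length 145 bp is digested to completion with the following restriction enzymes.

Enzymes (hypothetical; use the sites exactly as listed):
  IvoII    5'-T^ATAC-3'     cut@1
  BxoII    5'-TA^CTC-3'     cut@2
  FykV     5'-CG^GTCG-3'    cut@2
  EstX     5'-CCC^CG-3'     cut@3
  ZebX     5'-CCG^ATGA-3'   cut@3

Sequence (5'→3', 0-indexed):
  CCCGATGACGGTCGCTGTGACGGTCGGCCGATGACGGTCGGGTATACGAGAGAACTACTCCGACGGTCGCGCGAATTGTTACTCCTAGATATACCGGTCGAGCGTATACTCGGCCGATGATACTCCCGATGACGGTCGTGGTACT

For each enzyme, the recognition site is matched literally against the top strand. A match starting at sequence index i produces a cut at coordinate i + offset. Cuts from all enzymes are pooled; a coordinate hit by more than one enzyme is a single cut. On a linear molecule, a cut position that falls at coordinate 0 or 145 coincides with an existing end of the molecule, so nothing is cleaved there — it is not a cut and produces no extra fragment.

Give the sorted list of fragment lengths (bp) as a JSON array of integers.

[3,4,6,6,6,6,6,6,7,8,8,8,9,9,11,12,14,16]

Per-enzyme occurrences:
  IvoII TATAC/1: at [42, 89, 104] ⇒ [43, 90, 105]
  BxoII TACTC/2: at [55, 79, 106, 120] ⇒ [57, 81, 108, 122]
  FykV CGGTCG/2: at [8, 20, 34, 63, 94, 132] ⇒ [10, 22, 36, 65, 96, 134]
  EstX (CCCCG, off=3): no sites
  ZebX CCGATGA/3: at [1, 27, 113, 125] ⇒ [4, 30, 116, 128]

Pooled cuts: [4, 10, 22, 30, 36, 43, 57, 65, 81, 90, 96, 105, 108, 116, 122, 128, 134]

Fragment lengths:
  [0,4): 4 bp
  [4,10): 6 bp
  [10,22): 12 bp
  [22,30): 8 bp
  [30,36): 6 bp
  [36,43): 7 bp
  [43,57): 14 bp
  [57,65): 8 bp
  [65,81): 16 bp
  [81,90): 9 bp
  [90,96): 6 bp
  [96,105): 9 bp
  [105,108): 3 bp
  [108,116): 8 bp
  [116,122): 6 bp
  [122,128): 6 bp
  [128,134): 6 bp
  [134,145): 11 bp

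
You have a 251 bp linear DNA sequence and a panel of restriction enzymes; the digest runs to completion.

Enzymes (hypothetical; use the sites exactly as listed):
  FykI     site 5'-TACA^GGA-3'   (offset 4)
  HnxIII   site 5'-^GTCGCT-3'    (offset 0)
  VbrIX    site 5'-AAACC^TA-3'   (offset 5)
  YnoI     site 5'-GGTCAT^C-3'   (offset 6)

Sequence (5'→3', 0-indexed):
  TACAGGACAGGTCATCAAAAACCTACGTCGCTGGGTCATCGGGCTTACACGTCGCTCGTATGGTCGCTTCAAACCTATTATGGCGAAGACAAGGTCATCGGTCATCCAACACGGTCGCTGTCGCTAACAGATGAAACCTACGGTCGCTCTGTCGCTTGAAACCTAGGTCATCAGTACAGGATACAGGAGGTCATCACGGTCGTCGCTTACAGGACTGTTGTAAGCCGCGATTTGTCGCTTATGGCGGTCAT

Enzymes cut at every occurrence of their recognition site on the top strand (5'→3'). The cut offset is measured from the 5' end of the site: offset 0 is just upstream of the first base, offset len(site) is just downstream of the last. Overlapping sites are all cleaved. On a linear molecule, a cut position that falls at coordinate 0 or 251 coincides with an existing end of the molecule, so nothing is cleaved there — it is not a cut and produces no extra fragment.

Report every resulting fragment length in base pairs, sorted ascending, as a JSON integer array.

[3,4,4,6,7,7,7,7,8,8,8,8,9,10,11,11,12,13,13,13,18,19,22,23]

Site scan:
  FykI TACAGGA/4: at [0, 174, 181, 207] ⇒ [4, 178, 185, 211]
  HnxIII GTCGCT/0: at [26, 50, 62, 113, 119, 142, 150, 201, 233] ⇒ [26, 50, 62, 113, 119, 142, 150, 201, 233]
  VbrIX AAACCTA/5: at [18, 70, 133, 158] ⇒ [23, 75, 138, 163]
  YnoI GGTCATC/6: at [9, 33, 92, 99, 165, 188] ⇒ [15, 39, 98, 105, 171, 194]

Pooled cuts: [4, 15, 23, 26, 39, 50, 62, 75, 98, 105, 113, 119, 138, 142, 150, 163, 171, 178, 185, 194, 201, 211, 233]

Fragments:
  [0,4): 4 bp
  [4,15): 11 bp
  [15,23): 8 bp
  [23,26): 3 bp
  [26,39): 13 bp
  [39,50): 11 bp
  [50,62): 12 bp
  [62,75): 13 bp
  [75,98): 23 bp
  [98,105): 7 bp
  [105,113): 8 bp
  [113,119): 6 bp
  [119,138): 19 bp
  [138,142): 4 bp
  [142,150): 8 bp
  [150,163): 13 bp
  [163,171): 8 bp
  [171,178): 7 bp
  [178,185): 7 bp
  [185,194): 9 bp
  [194,201): 7 bp
  [201,211): 10 bp
  [211,233): 22 bp
  [233,251): 18 bp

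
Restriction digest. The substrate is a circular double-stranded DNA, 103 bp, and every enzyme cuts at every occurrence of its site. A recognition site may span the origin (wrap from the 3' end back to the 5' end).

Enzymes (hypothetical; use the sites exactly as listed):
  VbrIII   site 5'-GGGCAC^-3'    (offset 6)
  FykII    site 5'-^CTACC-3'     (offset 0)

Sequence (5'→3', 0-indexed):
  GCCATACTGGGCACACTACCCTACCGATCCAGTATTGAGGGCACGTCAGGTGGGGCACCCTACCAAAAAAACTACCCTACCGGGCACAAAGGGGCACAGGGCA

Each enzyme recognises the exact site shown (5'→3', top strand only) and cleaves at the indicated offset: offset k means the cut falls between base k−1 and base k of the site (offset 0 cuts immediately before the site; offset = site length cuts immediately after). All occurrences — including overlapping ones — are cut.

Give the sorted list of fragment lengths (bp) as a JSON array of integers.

Per-enzyme occurrences:
  VbrIII GGGCAC/6: at [8, 38, 52, 81, 91] ⇒ [14, 44, 58, 87, 97]
  FykII CTACC/0: at [15, 20, 59, 71, 76] ⇒ [15, 20, 59, 71, 76]

All cut coordinates (distinct, sorted): [14, 15, 20, 44, 58, 59, 71, 76, 87, 97]

Fragment lengths:
  14→15: 1 bp
  15→20: 5 bp
  20→44: 24 bp
  44→58: 14 bp
  58→59: 1 bp
  59→71: 12 bp
  71→76: 5 bp
  76→87: 11 bp
  87→97: 10 bp
  97→14 (wrap): 103-97+14 = 20 bp

[1,1,5,5,10,11,12,14,20,24]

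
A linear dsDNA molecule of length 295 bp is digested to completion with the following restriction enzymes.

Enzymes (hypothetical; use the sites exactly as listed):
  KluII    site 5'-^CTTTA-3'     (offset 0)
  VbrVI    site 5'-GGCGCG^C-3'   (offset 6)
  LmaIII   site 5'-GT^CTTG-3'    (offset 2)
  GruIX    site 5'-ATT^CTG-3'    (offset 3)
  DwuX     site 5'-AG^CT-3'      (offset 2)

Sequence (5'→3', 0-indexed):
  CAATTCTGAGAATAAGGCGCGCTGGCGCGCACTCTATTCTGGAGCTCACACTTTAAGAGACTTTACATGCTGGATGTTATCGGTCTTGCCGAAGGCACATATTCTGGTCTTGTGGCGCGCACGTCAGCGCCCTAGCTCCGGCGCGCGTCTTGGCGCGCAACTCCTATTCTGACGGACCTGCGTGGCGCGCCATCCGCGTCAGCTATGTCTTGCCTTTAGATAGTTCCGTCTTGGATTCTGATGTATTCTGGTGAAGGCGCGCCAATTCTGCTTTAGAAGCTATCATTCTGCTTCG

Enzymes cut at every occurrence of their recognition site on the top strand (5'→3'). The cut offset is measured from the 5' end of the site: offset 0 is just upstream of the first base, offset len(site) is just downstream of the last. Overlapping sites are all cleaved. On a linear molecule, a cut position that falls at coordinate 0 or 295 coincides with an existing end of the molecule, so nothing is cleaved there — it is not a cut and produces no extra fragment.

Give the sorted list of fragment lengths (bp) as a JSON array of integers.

Scan for sites:
  KluII CTTTA/0: at [50, 60, 213, 270] ⇒ [50, 60, 213, 270]
  VbrVI GGCGCGC/6: at [15, 23, 113, 139, 151, 183, 255] ⇒ [21, 29, 119, 145, 157, 189, 261]
  LmaIII GTCTTG/2: at [82, 106, 146, 206, 227] ⇒ [84, 108, 148, 208, 229]
  GruIX ATTCTG/3: at [2, 35, 100, 165, 234, 244, 264, 284] ⇒ [5, 38, 103, 168, 237, 247, 267, 287]
  DwuX AGCT/2: at [42, 133, 200, 277] ⇒ [44, 135, 202, 279]

All cut coordinates (distinct, sorted): [5, 21, 29, 38, 44, 50, 60, 84, 103, 108, 119, 135, 145, 148, 157, 168, 189, 202, 208, 213, 229, 237, 247, 261, 267, 270, 279, 287]

Fragment lengths:
  [0,5): 5 bp
  [5,21): 16 bp
  [21,29): 8 bp
  [29,38): 9 bp
  [38,44): 6 bp
  [44,50): 6 bp
  [50,60): 10 bp
  [60,84): 24 bp
  [84,103): 19 bp
  [103,108): 5 bp
  [108,119): 11 bp
  [119,135): 16 bp
  [135,145): 10 bp
  [145,148): 3 bp
  [148,157): 9 bp
  [157,168): 11 bp
  [168,189): 21 bp
  [189,202): 13 bp
  [202,208): 6 bp
  [208,213): 5 bp
  [213,229): 16 bp
  [229,237): 8 bp
  [237,247): 10 bp
  [247,261): 14 bp
  [261,267): 6 bp
  [267,270): 3 bp
  [270,279): 9 bp
  [279,287): 8 bp
  [287,295): 8 bp

[3,3,5,5,5,6,6,6,6,8,8,8,8,9,9,9,10,10,10,11,11,13,14,16,16,16,19,21,24]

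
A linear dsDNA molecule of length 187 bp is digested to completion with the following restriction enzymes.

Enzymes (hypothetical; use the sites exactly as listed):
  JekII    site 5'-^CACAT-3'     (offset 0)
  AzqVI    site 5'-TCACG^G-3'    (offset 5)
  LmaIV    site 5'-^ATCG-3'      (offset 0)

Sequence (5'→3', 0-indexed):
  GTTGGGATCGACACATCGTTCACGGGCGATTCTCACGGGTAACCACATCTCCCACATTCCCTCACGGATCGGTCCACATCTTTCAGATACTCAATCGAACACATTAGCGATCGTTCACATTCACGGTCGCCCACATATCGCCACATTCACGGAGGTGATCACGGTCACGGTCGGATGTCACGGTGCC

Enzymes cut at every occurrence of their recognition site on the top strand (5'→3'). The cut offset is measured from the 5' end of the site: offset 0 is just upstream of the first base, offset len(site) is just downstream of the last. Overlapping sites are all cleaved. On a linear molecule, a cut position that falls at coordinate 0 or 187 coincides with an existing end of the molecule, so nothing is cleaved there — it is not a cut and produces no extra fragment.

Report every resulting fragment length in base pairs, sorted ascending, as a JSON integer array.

[1,3,5,5,5,5,6,6,6,6,6,6,7,9,10,10,10,10,12,13,13,14,19]

Per-enzyme occurrences:
  JekII CACAT/0: at [11, 43, 52, 74, 99, 115, 131, 141] ⇒ [11, 43, 52, 74, 99, 115, 131, 141]
  AzqVI TCACGG/5: at [19, 32, 61, 120, 146, 158, 164, 177] ⇒ [24, 37, 66, 125, 151, 163, 169, 182]
  LmaIV ATCG/0: at [6, 14, 67, 93, 109, 136] ⇒ [6, 14, 67, 93, 109, 136]

Pooled cuts: [6, 11, 14, 24, 37, 43, 52, 66, 67, 74, 93, 99, 109, 115, 125, 131, 136, 141, 151, 163, 169, 182]

Fragment lengths:
  [0,6): 6 bp
  [6,11): 5 bp
  [11,14): 3 bp
  [14,24): 10 bp
  [24,37): 13 bp
  [37,43): 6 bp
  [43,52): 9 bp
  [52,66): 14 bp
  [66,67): 1 bp
  [67,74): 7 bp
  [74,93): 19 bp
  [93,99): 6 bp
  [99,109): 10 bp
  [109,115): 6 bp
  [115,125): 10 bp
  [125,131): 6 bp
  [131,136): 5 bp
  [136,141): 5 bp
  [141,151): 10 bp
  [151,163): 12 bp
  [163,169): 6 bp
  [169,182): 13 bp
  [182,187): 5 bp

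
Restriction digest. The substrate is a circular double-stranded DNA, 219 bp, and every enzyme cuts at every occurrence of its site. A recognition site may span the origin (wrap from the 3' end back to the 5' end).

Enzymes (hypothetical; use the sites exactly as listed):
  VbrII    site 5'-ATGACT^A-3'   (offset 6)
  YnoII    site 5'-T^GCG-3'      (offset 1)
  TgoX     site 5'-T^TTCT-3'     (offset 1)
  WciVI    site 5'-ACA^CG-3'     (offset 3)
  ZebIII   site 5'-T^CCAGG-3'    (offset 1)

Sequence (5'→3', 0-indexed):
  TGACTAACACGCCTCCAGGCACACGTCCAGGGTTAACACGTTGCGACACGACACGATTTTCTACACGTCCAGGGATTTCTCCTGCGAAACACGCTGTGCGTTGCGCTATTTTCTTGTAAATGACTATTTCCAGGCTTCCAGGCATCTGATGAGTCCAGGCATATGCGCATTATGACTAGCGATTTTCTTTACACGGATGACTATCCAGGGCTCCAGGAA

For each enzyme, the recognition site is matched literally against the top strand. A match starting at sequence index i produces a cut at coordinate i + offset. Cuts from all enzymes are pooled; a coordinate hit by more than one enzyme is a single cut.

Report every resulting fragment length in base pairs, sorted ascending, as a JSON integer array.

Site scan:
  VbrII ATGACTA/6: at [119, 171, 196, 218] ⇒ [5, 125, 177, 202]
  YnoII TGCG/1: at [41, 82, 96, 101, 163] ⇒ [42, 83, 97, 102, 164]
  TgoX TTTCT/1: at [57, 75, 109, 183] ⇒ [58, 76, 110, 184]
  WciVI ACACG/3: at [6, 20, 35, 45, 50, 62, 88, 190] ⇒ [9, 23, 38, 48, 53, 65, 91, 193]
  ZebIII TCCAGG/1: at [13, 25, 67, 128, 136, 153, 203, 211] ⇒ [14, 26, 68, 129, 137, 154, 204, 212]

Pooled cuts: [5, 9, 14, 23, 26, 38, 42, 48, 53, 58, 65, 68, 76, 83, 91, 97, 102, 110, 125, 129, 137, 154, 164, 177, 184, 193, 202, 204, 212]

Fragment lengths:
  5→9: 4 bp
  9→14: 5 bp
  14→23: 9 bp
  23→26: 3 bp
  26→38: 12 bp
  38→42: 4 bp
  42→48: 6 bp
  48→53: 5 bp
  53→58: 5 bp
  58→65: 7 bp
  65→68: 3 bp
  68→76: 8 bp
  76→83: 7 bp
  83→91: 8 bp
  91→97: 6 bp
  97→102: 5 bp
  102→110: 8 bp
  110→125: 15 bp
  125→129: 4 bp
  129→137: 8 bp
  137→154: 17 bp
  154→164: 10 bp
  164→177: 13 bp
  177→184: 7 bp
  184→193: 9 bp
  193→202: 9 bp
  202→204: 2 bp
  204→212: 8 bp
  212→5 (wrap): 219-212+5 = 12 bp

[2,3,3,4,4,4,5,5,5,5,6,6,7,7,7,8,8,8,8,8,9,9,9,10,12,12,13,15,17]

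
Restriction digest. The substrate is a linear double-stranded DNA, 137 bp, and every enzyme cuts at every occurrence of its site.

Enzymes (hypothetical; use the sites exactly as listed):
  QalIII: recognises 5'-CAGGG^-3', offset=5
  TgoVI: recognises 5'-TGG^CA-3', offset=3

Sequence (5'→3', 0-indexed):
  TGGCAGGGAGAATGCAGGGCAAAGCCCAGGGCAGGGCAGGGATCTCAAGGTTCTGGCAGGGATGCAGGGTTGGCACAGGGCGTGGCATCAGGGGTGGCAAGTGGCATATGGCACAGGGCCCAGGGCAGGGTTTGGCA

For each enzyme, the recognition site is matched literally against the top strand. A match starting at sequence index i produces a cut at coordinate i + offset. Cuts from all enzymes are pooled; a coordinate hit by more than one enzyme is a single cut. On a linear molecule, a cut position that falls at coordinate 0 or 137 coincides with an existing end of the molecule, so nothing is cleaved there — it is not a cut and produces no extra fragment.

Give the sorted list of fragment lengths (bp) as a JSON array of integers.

Per-enzyme occurrences:
  QalIII CAGGG/5: at [3, 14, 26, 31, 36, 56, 64, 75, 88, 113, 120, 125] ⇒ [8, 19, 31, 36, 41, 61, 69, 80, 93, 118, 125, 130]
  TgoVI TGGCA/3: at [0, 53, 70, 82, 94, 101, 108, 132] ⇒ [3, 56, 73, 85, 97, 104, 111, 135]

Pooled cuts: [3, 8, 19, 31, 36, 41, 56, 61, 69, 73, 80, 85, 93, 97, 104, 111, 118, 125, 130, 135]

Fragments:
  [0,3): 3 bp
  [3,8): 5 bp
  [8,19): 11 bp
  [19,31): 12 bp
  [31,36): 5 bp
  [36,41): 5 bp
  [41,56): 15 bp
  [56,61): 5 bp
  [61,69): 8 bp
  [69,73): 4 bp
  [73,80): 7 bp
  [80,85): 5 bp
  [85,93): 8 bp
  [93,97): 4 bp
  [97,104): 7 bp
  [104,111): 7 bp
  [111,118): 7 bp
  [118,125): 7 bp
  [125,130): 5 bp
  [130,135): 5 bp
  [135,137): 2 bp

[2,3,4,4,5,5,5,5,5,5,5,7,7,7,7,7,8,8,11,12,15]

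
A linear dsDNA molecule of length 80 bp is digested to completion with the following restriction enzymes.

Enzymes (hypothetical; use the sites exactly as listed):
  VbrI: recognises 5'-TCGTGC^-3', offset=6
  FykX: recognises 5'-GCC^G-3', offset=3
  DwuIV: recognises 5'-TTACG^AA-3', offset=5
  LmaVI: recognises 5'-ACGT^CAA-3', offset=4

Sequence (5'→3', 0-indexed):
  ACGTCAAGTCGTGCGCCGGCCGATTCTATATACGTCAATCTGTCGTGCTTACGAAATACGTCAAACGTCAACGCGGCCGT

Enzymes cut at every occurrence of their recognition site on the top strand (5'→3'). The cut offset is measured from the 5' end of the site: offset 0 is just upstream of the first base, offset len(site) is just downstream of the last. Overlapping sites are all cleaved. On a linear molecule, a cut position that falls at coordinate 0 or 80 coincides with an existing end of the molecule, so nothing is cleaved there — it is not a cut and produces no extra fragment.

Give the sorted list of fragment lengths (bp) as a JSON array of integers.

Site scan:
  VbrI TCGTGC/6: at [8, 42] ⇒ [14, 48]
  FykX GCCG/3: at [14, 18, 75] ⇒ [17, 21, 78]
  DwuIV TTACGAA/5: at [48] ⇒ [53]
  LmaVI ACGTCAA/4: at [0, 31, 57, 64] ⇒ [4, 35, 61, 68]

Pooled cuts: [4, 14, 17, 21, 35, 48, 53, 61, 68, 78]

Fragments:
  [0,4): 4 bp
  [4,14): 10 bp
  [14,17): 3 bp
  [17,21): 4 bp
  [21,35): 14 bp
  [35,48): 13 bp
  [48,53): 5 bp
  [53,61): 8 bp
  [61,68): 7 bp
  [68,78): 10 bp
  [78,80): 2 bp

[2,3,4,4,5,7,8,10,10,13,14]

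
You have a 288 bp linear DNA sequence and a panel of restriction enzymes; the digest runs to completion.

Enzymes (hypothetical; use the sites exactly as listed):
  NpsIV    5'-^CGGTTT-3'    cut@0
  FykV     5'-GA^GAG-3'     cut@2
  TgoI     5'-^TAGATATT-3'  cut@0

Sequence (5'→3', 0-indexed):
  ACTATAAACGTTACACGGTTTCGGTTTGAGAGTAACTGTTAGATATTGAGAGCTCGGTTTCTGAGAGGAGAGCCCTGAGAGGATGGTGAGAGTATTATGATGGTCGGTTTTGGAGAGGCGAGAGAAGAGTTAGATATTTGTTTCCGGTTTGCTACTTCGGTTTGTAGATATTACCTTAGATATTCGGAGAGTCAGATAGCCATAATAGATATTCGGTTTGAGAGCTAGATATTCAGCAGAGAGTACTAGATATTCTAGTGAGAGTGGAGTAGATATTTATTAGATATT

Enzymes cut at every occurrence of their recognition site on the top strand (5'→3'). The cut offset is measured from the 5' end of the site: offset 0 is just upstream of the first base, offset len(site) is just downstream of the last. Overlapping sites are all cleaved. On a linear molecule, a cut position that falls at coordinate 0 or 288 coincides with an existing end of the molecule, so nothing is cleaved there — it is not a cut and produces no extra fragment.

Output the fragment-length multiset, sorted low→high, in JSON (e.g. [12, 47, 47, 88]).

Scan for sites:
  NpsIV (CGGTTT, off=0): starts [15, 21, 54, 104, 144, 157, 213] → cuts [15, 21, 54, 104, 144, 157, 213]
  FykV (GAGAG, off=2): starts [27, 47, 62, 67, 76, 87, 112, 119, 186, 219, 238, 259] → cuts [29, 49, 64, 69, 78, 89, 114, 121, 188, 221, 240, 261]
  TgoI (TAGATATT, off=0): starts [39, 130, 164, 176, 205, 225, 246, 269, 280] → cuts [39, 130, 164, 176, 205, 225, 246, 269, 280]

Pooled cuts: [15, 21, 29, 39, 49, 54, 64, 69, 78, 89, 104, 114, 121, 130, 144, 157, 164, 176, 188, 205, 213, 221, 225, 240, 246, 261, 269, 280]

Fragments:
  [0,15): 15 bp
  [15,21): 6 bp
  [21,29): 8 bp
  [29,39): 10 bp
  [39,49): 10 bp
  [49,54): 5 bp
  [54,64): 10 bp
  [64,69): 5 bp
  [69,78): 9 bp
  [78,89): 11 bp
  [89,104): 15 bp
  [104,114): 10 bp
  [114,121): 7 bp
  [121,130): 9 bp
  [130,144): 14 bp
  [144,157): 13 bp
  [157,164): 7 bp
  [164,176): 12 bp
  [176,188): 12 bp
  [188,205): 17 bp
  [205,213): 8 bp
  [213,221): 8 bp
  [221,225): 4 bp
  [225,240): 15 bp
  [240,246): 6 bp
  [246,261): 15 bp
  [261,269): 8 bp
  [269,280): 11 bp
  [280,288): 8 bp

[4,5,5,6,6,7,7,8,8,8,8,8,9,9,10,10,10,10,11,11,12,12,13,14,15,15,15,15,17]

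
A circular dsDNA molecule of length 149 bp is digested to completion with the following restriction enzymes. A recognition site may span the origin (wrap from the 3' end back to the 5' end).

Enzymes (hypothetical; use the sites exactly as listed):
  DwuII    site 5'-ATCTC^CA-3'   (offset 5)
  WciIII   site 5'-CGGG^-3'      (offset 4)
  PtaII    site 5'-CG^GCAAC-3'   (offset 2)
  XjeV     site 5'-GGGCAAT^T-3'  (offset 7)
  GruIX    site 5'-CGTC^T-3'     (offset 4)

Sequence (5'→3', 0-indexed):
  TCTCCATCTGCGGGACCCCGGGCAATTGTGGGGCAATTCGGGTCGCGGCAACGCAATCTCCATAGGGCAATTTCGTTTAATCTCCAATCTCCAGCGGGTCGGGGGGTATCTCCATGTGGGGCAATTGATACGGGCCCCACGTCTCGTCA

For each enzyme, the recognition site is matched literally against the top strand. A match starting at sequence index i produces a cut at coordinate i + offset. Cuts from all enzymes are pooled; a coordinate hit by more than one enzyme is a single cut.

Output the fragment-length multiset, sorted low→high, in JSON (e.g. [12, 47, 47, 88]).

Site scan:
  DwuII ATCTCCA/5: at [55, 79, 86, 107, 148] ⇒ [4, 60, 84, 91, 112]
  WciIII CGGG/4: at [10, 18, 38, 94, 99, 130] ⇒ [14, 22, 42, 98, 103, 134]
  PtaII CGGCAAC/2: at [45] ⇒ [47]
  XjeV GGGCAATT/7: at [19, 30, 64, 118] ⇒ [26, 37, 71, 125]
  GruIX CGTCT/4: at [139] ⇒ [143]

Pooled cuts: [4, 14, 22, 26, 37, 42, 47, 60, 71, 84, 91, 98, 103, 112, 125, 134, 143]

Fragments:
  4→14: 10 bp
  14→22: 8 bp
  22→26: 4 bp
  26→37: 11 bp
  37→42: 5 bp
  42→47: 5 bp
  47→60: 13 bp
  60→71: 11 bp
  71→84: 13 bp
  84→91: 7 bp
  91→98: 7 bp
  98→103: 5 bp
  103→112: 9 bp
  112→125: 13 bp
  125→134: 9 bp
  134→143: 9 bp
  143→4 (wrap): 149-143+4 = 10 bp

[4,5,5,5,7,7,8,9,9,9,10,10,11,11,13,13,13]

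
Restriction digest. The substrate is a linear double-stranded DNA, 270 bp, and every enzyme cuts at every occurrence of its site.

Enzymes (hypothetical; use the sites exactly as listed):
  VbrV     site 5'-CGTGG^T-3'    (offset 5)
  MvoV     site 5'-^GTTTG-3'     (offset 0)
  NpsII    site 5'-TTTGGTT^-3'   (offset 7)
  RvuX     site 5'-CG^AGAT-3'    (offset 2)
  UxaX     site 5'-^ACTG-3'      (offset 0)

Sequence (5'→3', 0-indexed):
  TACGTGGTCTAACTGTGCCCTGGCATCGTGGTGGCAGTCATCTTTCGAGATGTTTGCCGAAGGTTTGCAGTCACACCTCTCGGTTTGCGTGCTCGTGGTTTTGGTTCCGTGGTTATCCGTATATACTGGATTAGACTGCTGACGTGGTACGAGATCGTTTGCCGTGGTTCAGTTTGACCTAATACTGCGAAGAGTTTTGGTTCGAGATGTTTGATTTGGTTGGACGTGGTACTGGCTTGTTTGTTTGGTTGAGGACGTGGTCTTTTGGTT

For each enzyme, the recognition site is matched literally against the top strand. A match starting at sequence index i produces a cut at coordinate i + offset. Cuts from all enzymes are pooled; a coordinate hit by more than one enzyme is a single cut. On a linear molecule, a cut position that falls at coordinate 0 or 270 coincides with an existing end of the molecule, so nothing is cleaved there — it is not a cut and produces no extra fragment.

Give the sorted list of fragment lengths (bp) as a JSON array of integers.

[1,2,4,4,4,4,4,4,5,6,7,8,8,8,8,10,10,10,11,11,12,12,13,13,16,16,19,20,20]

Per-enzyme occurrences:
  VbrV CGTGGT/5: at [2, 26, 93, 107, 142, 162, 224, 255] ⇒ [7, 31, 98, 112, 147, 167, 229, 260]
  MvoV GTTTG/0: at [51, 62, 82, 156, 171, 208, 238, 242] ⇒ [51, 62, 82, 156, 171, 208, 238, 242]
  NpsII TTTGGTT/7: at [99, 195, 214, 243, 263] ⇒ [106, 202, 221, 250] (position 270 is a terminus of the linear molecule — no cut)
  RvuX CGAGAT/2: at [45, 149, 202] ⇒ [47, 151, 204]
  UxaX ACTG/0: at [11, 124, 134, 183, 230] ⇒ [11, 124, 134, 183, 230]

All cut coordinates (distinct, sorted): [7, 11, 31, 47, 51, 62, 82, 98, 106, 112, 124, 134, 147, 151, 156, 167, 171, 183, 202, 204, 208, 221, 229, 230, 238, 242, 250, 260]

Fragments:
  [0,7): 7 bp
  [7,11): 4 bp
  [11,31): 20 bp
  [31,47): 16 bp
  [47,51): 4 bp
  [51,62): 11 bp
  [62,82): 20 bp
  [82,98): 16 bp
  [98,106): 8 bp
  [106,112): 6 bp
  [112,124): 12 bp
  [124,134): 10 bp
  [134,147): 13 bp
  [147,151): 4 bp
  [151,156): 5 bp
  [156,167): 11 bp
  [167,171): 4 bp
  [171,183): 12 bp
  [183,202): 19 bp
  [202,204): 2 bp
  [204,208): 4 bp
  [208,221): 13 bp
  [221,229): 8 bp
  [229,230): 1 bp
  [230,238): 8 bp
  [238,242): 4 bp
  [242,250): 8 bp
  [250,260): 10 bp
  [260,270): 10 bp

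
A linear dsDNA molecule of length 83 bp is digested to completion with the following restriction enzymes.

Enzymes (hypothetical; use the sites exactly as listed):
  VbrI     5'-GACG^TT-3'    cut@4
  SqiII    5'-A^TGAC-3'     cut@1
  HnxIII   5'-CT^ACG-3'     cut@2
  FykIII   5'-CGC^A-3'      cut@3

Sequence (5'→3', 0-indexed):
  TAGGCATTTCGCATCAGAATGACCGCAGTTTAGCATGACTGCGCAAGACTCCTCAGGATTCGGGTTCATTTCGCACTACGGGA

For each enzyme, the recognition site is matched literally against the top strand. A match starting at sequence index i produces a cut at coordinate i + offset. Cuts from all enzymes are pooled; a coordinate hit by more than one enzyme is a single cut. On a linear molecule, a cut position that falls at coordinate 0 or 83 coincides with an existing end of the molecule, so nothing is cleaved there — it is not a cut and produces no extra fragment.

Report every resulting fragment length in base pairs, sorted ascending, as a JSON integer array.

Site scan:
  VbrI (GACGTT, off=4): no sites
  SqiII ATGAC/1: at [18, 34] ⇒ [19, 35]
  HnxIII CTACG/2: at [75] ⇒ [77]
  FykIII CGCA/3: at [9, 23, 41, 71] ⇒ [12, 26, 44, 74]

Pooled cuts: [12, 19, 26, 35, 44, 74, 77]

Fragments:
  [0,12): 12 bp
  [12,19): 7 bp
  [19,26): 7 bp
  [26,35): 9 bp
  [35,44): 9 bp
  [44,74): 30 bp
  [74,77): 3 bp
  [77,83): 6 bp

[3,6,7,7,9,9,12,30]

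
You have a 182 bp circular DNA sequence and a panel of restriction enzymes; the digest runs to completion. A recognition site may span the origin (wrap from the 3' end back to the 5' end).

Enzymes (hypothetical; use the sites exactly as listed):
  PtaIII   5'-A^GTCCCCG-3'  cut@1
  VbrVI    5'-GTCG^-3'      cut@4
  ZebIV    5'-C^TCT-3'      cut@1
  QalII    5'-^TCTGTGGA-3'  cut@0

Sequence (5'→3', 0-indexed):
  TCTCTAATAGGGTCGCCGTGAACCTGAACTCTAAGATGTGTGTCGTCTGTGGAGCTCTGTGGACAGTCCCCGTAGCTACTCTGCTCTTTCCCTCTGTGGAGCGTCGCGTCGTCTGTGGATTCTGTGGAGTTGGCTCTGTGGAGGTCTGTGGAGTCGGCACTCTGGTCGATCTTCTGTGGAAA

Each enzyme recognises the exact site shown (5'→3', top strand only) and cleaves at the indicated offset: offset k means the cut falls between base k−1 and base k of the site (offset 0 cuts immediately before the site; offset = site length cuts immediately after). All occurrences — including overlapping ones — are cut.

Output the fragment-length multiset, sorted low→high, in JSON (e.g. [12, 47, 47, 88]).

[4,4,5,5,8,8,9,10,10,10,12,12,13,14,14,14,14,16]

Per-enzyme occurrences:
  PtaIII (AGTCCCCG, off=1): starts [64] → cuts [65]
  VbrVI (GTCG, off=4): starts [11, 41, 102, 107, 152, 164] → cuts [15, 45, 106, 111, 156, 168]
  ZebIV (CTCT, off=1): starts [1, 28, 54, 78, 83, 91, 133, 159] → cuts [2, 29, 55, 79, 84, 92, 134, 160]
  QalII (TCTGTGGA, off=0): starts [45, 55, 92, 111, 120, 134, 144, 172] → cuts [45, 55, 92, 111, 120, 134, 144, 172]

All cut coordinates (distinct, sorted): [2, 15, 29, 45, 55, 65, 79, 84, 92, 106, 111, 120, 134, 144, 156, 160, 168, 172]

Fragment lengths:
  2→15: 13 bp
  15→29: 14 bp
  29→45: 16 bp
  45→55: 10 bp
  55→65: 10 bp
  65→79: 14 bp
  79→84: 5 bp
  84→92: 8 bp
  92→106: 14 bp
  106→111: 5 bp
  111→120: 9 bp
  120→134: 14 bp
  134→144: 10 bp
  144→156: 12 bp
  156→160: 4 bp
  160→168: 8 bp
  168→172: 4 bp
  172→2 (wrap): 182-172+2 = 12 bp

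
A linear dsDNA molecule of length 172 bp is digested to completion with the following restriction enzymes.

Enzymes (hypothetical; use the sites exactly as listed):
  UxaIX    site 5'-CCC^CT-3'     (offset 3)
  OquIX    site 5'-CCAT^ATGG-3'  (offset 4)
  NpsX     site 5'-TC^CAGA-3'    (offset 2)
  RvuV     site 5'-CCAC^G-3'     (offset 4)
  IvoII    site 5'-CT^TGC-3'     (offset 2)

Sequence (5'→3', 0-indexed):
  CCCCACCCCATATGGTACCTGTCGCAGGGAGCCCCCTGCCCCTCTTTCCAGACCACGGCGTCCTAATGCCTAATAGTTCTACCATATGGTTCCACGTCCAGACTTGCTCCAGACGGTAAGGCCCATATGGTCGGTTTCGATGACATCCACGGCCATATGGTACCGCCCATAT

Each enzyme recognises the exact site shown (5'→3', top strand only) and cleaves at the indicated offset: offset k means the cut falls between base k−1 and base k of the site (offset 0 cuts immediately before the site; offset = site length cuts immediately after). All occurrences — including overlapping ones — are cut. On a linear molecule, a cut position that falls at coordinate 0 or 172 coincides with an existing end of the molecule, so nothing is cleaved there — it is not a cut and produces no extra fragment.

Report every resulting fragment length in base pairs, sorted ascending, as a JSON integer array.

Site scan:
  UxaIX (CCCCT, off=3): starts [32, 38] → cuts [35, 41]
  OquIX (CCATATGG, off=4): starts [7, 81, 122, 152] → cuts [11, 85, 126, 156]
  NpsX (TCCAGA, off=2): starts [46, 96, 107] → cuts [48, 98, 109]
  RvuV (CCACG, off=4): starts [52, 91, 146] → cuts [56, 95, 150]
  IvoII (CTTGC, off=2): starts [102] → cuts [104]

All cut coordinates (distinct, sorted): [11, 35, 41, 48, 56, 85, 95, 98, 104, 109, 126, 150, 156]

Fragment lengths:
  [0,11): 11 bp
  [11,35): 24 bp
  [35,41): 6 bp
  [41,48): 7 bp
  [48,56): 8 bp
  [56,85): 29 bp
  [85,95): 10 bp
  [95,98): 3 bp
  [98,104): 6 bp
  [104,109): 5 bp
  [109,126): 17 bp
  [126,150): 24 bp
  [150,156): 6 bp
  [156,172): 16 bp

[3,5,6,6,6,7,8,10,11,16,17,24,24,29]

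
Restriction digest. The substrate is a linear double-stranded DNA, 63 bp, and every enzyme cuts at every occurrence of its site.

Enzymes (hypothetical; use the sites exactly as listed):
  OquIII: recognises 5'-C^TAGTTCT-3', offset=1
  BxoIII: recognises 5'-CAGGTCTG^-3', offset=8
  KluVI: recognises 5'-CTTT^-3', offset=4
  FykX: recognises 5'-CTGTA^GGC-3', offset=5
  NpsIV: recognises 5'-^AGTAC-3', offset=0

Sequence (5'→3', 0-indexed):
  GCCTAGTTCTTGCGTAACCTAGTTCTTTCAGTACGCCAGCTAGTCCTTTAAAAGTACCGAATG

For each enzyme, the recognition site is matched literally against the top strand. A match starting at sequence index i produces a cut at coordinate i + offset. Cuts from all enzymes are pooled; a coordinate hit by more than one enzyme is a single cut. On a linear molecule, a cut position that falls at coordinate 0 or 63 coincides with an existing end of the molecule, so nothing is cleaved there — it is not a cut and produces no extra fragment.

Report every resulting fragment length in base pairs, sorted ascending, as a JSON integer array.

Per-enzyme occurrences:
  OquIII CTAGTTCT/1: at [2, 18] ⇒ [3, 19]
  BxoIII (CAGGTCTG, off=8): no sites
  KluVI CTTT/4: at [24, 45] ⇒ [28, 49]
  FykX (CTGTAGGC, off=5): no sites
  NpsIV AGTAC/0: at [29, 52] ⇒ [29, 52]

Pooled cuts: [3, 19, 28, 29, 49, 52]

Fragment lengths:
  [0,3): 3 bp
  [3,19): 16 bp
  [19,28): 9 bp
  [28,29): 1 bp
  [29,49): 20 bp
  [49,52): 3 bp
  [52,63): 11 bp

[1,3,3,9,11,16,20]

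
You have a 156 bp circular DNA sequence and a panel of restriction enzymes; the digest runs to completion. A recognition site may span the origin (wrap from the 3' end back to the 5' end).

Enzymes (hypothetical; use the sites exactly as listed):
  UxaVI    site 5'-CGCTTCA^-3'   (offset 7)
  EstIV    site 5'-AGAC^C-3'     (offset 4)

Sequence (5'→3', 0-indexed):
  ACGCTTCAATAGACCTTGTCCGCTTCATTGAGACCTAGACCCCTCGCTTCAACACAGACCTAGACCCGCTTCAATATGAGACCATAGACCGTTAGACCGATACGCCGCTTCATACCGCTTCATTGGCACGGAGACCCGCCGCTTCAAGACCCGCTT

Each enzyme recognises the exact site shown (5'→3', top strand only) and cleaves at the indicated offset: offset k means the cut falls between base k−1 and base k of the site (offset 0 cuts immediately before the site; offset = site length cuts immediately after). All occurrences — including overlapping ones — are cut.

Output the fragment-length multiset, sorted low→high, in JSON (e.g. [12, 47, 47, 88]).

[4,6,6,6,7,7,8,8,8,9,10,11,11,13,13,14,15]

Site scan:
  UxaVI (CGCTTCA, off=7): starts [1, 20, 44, 66, 105, 115, 139] → cuts [8, 27, 51, 73, 112, 122, 146]
  EstIV (AGACC, off=4): starts [10, 30, 36, 55, 61, 78, 85, 93, 131, 146] → cuts [14, 34, 40, 59, 65, 82, 89, 97, 135, 150]

All cut coordinates (distinct, sorted): [8, 14, 27, 34, 40, 51, 59, 65, 73, 82, 89, 97, 112, 122, 135, 146, 150]

Fragments:
  8→14: 6 bp
  14→27: 13 bp
  27→34: 7 bp
  34→40: 6 bp
  40→51: 11 bp
  51→59: 8 bp
  59→65: 6 bp
  65→73: 8 bp
  73→82: 9 bp
  82→89: 7 bp
  89→97: 8 bp
  97→112: 15 bp
  112→122: 10 bp
  122→135: 13 bp
  135→146: 11 bp
  146→150: 4 bp
  150→8 (wrap): 156-150+8 = 14 bp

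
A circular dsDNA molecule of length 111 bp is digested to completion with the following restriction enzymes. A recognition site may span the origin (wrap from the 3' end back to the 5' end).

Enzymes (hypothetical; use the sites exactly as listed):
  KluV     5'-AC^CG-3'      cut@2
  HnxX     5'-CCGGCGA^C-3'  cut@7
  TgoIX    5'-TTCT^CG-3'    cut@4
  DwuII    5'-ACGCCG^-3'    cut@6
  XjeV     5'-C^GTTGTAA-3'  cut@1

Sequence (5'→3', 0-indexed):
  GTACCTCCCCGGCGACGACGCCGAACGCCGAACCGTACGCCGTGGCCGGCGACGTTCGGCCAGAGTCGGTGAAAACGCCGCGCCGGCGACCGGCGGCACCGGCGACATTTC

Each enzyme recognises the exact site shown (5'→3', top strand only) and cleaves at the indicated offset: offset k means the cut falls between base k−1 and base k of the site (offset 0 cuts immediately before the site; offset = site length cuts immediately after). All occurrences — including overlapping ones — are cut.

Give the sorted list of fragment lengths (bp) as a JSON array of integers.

[1,3,6,7,8,9,9,9,10,21,28]

Per-enzyme occurrences:
  KluV ACCG/2: at [31, 88, 97] ⇒ [33, 90, 99]
  HnxX CCGGCGAC/7: at [8, 45, 82, 98] ⇒ [15, 52, 89, 105]
  TgoIX (TTCTCG, off=4): no sites
  DwuII ACGCCG/6: at [17, 24, 36, 74] ⇒ [23, 30, 42, 80]
  XjeV (CGTTGTAA, off=1): no sites

Pooled cuts: [15, 23, 30, 33, 42, 52, 80, 89, 90, 99, 105]

Fragment lengths:
  15→23: 8 bp
  23→30: 7 bp
  30→33: 3 bp
  33→42: 9 bp
  42→52: 10 bp
  52→80: 28 bp
  80→89: 9 bp
  89→90: 1 bp
  90→99: 9 bp
  99→105: 6 bp
  105→15 (wrap): 111-105+15 = 21 bp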